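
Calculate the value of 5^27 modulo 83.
By repeated squaring mod 83: 5^{1}≡5, 5^{2}≡25, 5^{4}≡44, 5^{8}≡27, 5^{16}≡65. Then 5^{27} = 5^{16+8+2+1} ≡ 65 × 27 × 25 × 5 ≡ 6 mod 83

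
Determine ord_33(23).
Powers of 23 mod 33: 23^1≡23, 23^2≡1. So the order of 23 is 2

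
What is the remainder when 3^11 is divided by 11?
Using Fermat: 3^{10} ≡ 1 (mod 11). 11 ≡ 1 (mod 10). So 3^{11} ≡ 3^{1} ≡ 3 (mod 11)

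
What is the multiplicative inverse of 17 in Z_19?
Since 19 is prime, by Fermat 17^(-1) ≡ 17^{17} ≡ 9 mod 19. Verify: 17 × 9 = 153 ≡ 1 mod 19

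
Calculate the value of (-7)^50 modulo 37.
Using Fermat: (-7)^{36} ≡ 1 (mod 37). 50 ≡ 14 (mod 36). So (-7)^{50} ≡ (-7)^{14} ≡ 9 (mod 37)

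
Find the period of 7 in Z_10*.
Powers of 7 mod 10: 7^1≡7, 7^2≡9, 7^3≡3, 7^4≡1. So the order of 7 is 4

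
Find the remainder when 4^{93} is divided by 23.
By Fermat: 4^{22} ≡ 1 mod 23. 93 = 4×22 + 5. So 4^{93} ≡ 4^{5} ≡ 12 mod 23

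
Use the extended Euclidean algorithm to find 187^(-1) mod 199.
Extended GCD: 187(-83) + 199(78) = 1. So 187^(-1) ≡ -83 ≡ 116 (mod 199). Verify: 187 × 116 = 21692 ≡ 1 (mod 199)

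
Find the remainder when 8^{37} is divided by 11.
By Fermat: 8^{10} ≡ 1 mod 11. 37 = 3×10 + 7. So 8^{37} ≡ 8^{7} ≡ 2 mod 11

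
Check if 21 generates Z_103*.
ord_103(21) divides 102. For each prime q|102: 21^{51}≡102, 21^{34}≡56, 21^{6}≡81, none ≡ 1. So 21 has order 102 and is a primitive root mod 103.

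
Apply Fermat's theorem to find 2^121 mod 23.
By Fermat: 2^{22} ≡ 1 mod 23. 121 = 5×22 + 11. So 2^{121} ≡ 2^{11} ≡ 1 mod 23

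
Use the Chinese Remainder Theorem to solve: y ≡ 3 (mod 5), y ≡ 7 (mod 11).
M = 5 × 11 = 55. M₁ = 11, y₁ ≡ 1 (mod 5). M₂ = 5, y₂ ≡ 9 (mod 11). y = 3×11×1 + 7×5×9 ≡ 18 (mod 55)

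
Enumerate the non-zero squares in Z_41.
Quadratic residues modulo 41: {1, 2, 4, 5, 8, 9, 10, 16, 18, 20, 21, 23, 25, 31, 32, 33, 36, 37, 39, 40}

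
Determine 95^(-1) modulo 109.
Since 109 is prime, by Fermat 95^(-1) ≡ 95^{107} ≡ 70 mod 109. Verify: 95 × 70 = 6650 ≡ 1 mod 109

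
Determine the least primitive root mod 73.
g = 5. Powers: [5, 25, 52, 41, 59, 3, 15, 2, 10, ...] generates all 72 non-zero residues.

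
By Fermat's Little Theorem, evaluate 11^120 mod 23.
By Fermat: 11^{22} ≡ 1 (mod 23). 120 = 5×22 + 10. So 11^{120} ≡ 11^{10} ≡ 2 (mod 23)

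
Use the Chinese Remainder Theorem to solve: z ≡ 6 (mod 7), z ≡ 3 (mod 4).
M = 7 × 4 = 28. M₁ = 4, y₁ ≡ 2 (mod 7). M₂ = 7, y₂ ≡ 3 (mod 4). z = 6×4×2 + 3×7×3 ≡ 27 (mod 28)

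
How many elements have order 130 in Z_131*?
There are φ(131-1) = φ(130) = 48 primitive roots modulo 131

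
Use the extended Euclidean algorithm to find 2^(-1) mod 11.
Extended GCD: 2(-5) + 11(1) = 1. So 2^(-1) ≡ -5 ≡ 6 (mod 11). Verify: 2 × 6 = 12 ≡ 1 (mod 11)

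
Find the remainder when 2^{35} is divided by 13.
By Fermat: 2^{12} ≡ 1 mod 13. 35 = 2×12 + 11. So 2^{35} ≡ 2^{11} ≡ 7 mod 13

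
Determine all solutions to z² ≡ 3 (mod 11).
The square roots of 3 mod 11 are 5 and 6. Verify: 5² = 25 ≡ 3 (mod 11)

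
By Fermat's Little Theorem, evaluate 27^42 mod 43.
By Fermat's Little Theorem, 27^{42} ≡ 1 mod 43 since 43 is prime and gcd(27, 43) = 1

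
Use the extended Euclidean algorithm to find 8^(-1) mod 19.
Extended GCD: 8(-7) + 19(3) = 1. So 8^(-1) ≡ -7 ≡ 12 (mod 19). Verify: 8 × 12 = 96 ≡ 1 (mod 19)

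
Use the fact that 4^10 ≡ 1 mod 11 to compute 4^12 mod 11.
By Fermat: 4^{10} ≡ 1 mod 11. So 4^{12} = 4^{10} · 4^{2} ≡ 4^{2} ≡ 5 mod 11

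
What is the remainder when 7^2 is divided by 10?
7^{2} = 49 ≡ 9 mod 10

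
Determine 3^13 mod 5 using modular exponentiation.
Using Fermat: 3^{4} ≡ 1 mod 5. 13 ≡ 1 mod 4. So 3^{13} ≡ 3^{1} ≡ 3 mod 5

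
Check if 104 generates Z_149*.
104^{37} ≡ 1 mod 149 and 37 < 148, so ord_149(104) = 37 ≠ 148 and 104 is not a primitive root.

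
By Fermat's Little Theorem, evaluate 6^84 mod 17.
By Fermat: 6^{16} ≡ 1 (mod 17). 84 = 5×16 + 4. So 6^{84} ≡ 6^{4} ≡ 4 (mod 17)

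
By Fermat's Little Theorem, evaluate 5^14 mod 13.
By Fermat: 5^{12} ≡ 1 mod 13. So 5^{14} = 5^{12} · 5^{2} ≡ 5^{2} ≡ 12 mod 13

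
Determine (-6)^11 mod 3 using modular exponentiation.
By repeated squaring mod 3: (-6)^{1}≡0, (-6)^{2}≡0, (-6)^{4}≡0, (-6)^{8}≡0. Then (-6)^{11} = (-6)^{8+2+1} ≡ 0 × 0 × 0 ≡ 0 mod 3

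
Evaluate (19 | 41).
(19/41) = 19^{20} mod 41 = -1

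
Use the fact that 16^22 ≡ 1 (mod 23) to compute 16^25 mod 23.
By Fermat: 16^{22} ≡ 1 (mod 23). So 16^{25} = 16^{22} · 16^{3} ≡ 16^{3} ≡ 2 (mod 23)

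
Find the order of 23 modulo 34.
Powers of 23 mod 34: 23^1≡23, 23^2≡19, 23^3≡29, 23^4≡21, 23^5≡7, 23^6≡25, 23^7≡31, 23^8≡33, 23^9≡11, 23^10≡15, 23^11≡5, 23^12≡13, 23^13≡27, 23^14≡9, 23^15≡3, 23^16≡1. So the order of 23 is 16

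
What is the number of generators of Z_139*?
A prime p has φ(p-1) primitive roots; here φ(138) = 44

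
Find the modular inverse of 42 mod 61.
Since 61 is prime, by Fermat 42^(-1) ≡ 42^{59} ≡ 16 mod 61. Verify: 42 × 16 = 672 ≡ 1 mod 61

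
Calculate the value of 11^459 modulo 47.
Using Fermat: 11^{46} ≡ 1 mod 47. 459 ≡ 45 mod 46. So 11^{459} ≡ 11^{45} ≡ 30 mod 47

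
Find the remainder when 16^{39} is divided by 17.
By Fermat: 16^{16} ≡ 1 mod 17. 39 = 2×16 + 7. So 16^{39} ≡ 16^{7} ≡ 16 mod 17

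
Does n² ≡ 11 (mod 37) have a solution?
By Euler's criterion: 11^{18} ≡ 1 (mod 37). Since this equals 1, 11 is a QR.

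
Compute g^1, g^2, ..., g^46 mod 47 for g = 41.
41^1, 41^2, ..., 41^{46} mod 47: [41, 36, 19, 27, 26, 32, 43, 24, 44, 18, 33, 37, 13, 16, 45, 12, 22, 9, 40, 42, 30, 8, 46, 6, 11, 28, 20, 21, 15, 4, 23, 3, 29, 14, 10, 34, 31, 2, 35, 25, 38, 7, 5, 17, 39, 1]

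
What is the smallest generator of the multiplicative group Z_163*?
g = 2. Powers: [2, 4, 8, 16, 32, 64, 128, 93, ...] generates all 162 non-zero residues.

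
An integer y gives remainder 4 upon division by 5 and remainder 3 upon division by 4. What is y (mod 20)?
M = 5 × 4 = 20. M₁ = 4, y₁ ≡ 4 (mod 5). M₂ = 5, y₂ ≡ 1 (mod 4). y = 4×4×4 + 3×5×1 ≡ 19 (mod 20)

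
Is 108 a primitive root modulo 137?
ord_137(108) divides 136. For each prime q|136: 108^{68}≡136, 108^{8}≡34, none ≡ 1. So 108 has order 136 and is a primitive root mod 137.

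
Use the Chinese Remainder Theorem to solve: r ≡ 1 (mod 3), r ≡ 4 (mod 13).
M = 3 × 13 = 39. M₁ = 13, y₁ ≡ 1 (mod 3). M₂ = 3, y₂ ≡ 9 (mod 13). r = 1×13×1 + 4×3×9 ≡ 4 (mod 39)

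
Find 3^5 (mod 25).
By repeated squaring (mod 25): 3^{1}≡3, 3^{2}≡9, 3^{4}≡6. Then 3^{5} = 3^{4+1} ≡ 6 × 3 ≡ 18 (mod 25)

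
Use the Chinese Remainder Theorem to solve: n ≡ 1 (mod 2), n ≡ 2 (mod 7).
M = 2 × 7 = 14. M₁ = 7, y₁ ≡ 1 (mod 2). M₂ = 2, y₂ ≡ 4 (mod 7). n = 1×7×1 + 2×2×4 ≡ 9 (mod 14)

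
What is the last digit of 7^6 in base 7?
By repeated squaring (mod 7): 7^{1}≡0, 7^{2}≡0, 7^{4}≡0. Then 7^{6} = 7^{4+2} ≡ 0 × 0 ≡ 0 (mod 7)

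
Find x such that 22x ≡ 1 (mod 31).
Since 31 is prime, by Fermat 22^(-1) ≡ 22^{29} ≡ 24 (mod 31). Verify: 22 × 24 = 528 ≡ 1 (mod 31)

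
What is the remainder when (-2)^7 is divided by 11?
By repeated squaring mod 11: (-2)^{1}≡9, (-2)^{2}≡4, (-2)^{4}≡5. Then (-2)^{7} = (-2)^{4+2+1} ≡ 5 × 4 × 9 ≡ 4 mod 11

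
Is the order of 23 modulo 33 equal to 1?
Powers of 23 mod 33: 23^1≡23, 23^2≡1. 23^1≡23≢1, so ord ≠ 1. No, the actual order is 2.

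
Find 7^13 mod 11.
Using Fermat: 7^{10} ≡ 1 mod 11. 13 ≡ 3 mod 10. So 7^{13} ≡ 7^{3} ≡ 2 mod 11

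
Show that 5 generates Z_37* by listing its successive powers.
5^1, 5^2, ..., 5^{36} mod 37: [5, 25, 14, 33, 17, 11, 18, 16, 6, 30, 2, 10, 13, 28, 29, 34, 22, 36, 32, 12, 23, 4, 20, 26, 19, 21, 31, 7, 35, 27, 24, 9, 8, 3, 15, 1]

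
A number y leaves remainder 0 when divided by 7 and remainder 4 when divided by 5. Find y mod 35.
M = 7 × 5 = 35. M₁ = 5, y₁ ≡ 3 mod 7. M₂ = 7, y₂ ≡ 3 mod 5. y = 0×5×3 + 4×7×3 ≡ 14 mod 35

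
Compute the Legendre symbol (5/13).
(5/13) = 5^{6} mod 13 = -1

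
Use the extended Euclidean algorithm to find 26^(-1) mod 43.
Extended GCD: 26(5) + 43(-3) = 1. So 26^(-1) ≡ 5 (mod 43). Verify: 26 × 5 = 130 ≡ 1 (mod 43)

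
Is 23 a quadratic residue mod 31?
By Euler's criterion: 23^{15} ≡ 30 mod 31. Since this equals -1 (≡ 30), 23 is not a QR.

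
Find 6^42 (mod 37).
Using Fermat: 6^{36} ≡ 1 (mod 37). 42 ≡ 6 (mod 36). So 6^{42} ≡ 6^{6} ≡ 36 (mod 37)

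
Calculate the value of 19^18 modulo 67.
By repeated squaring (mod 67): 19^{1}≡19, 19^{2}≡26, 19^{4}≡6, 19^{8}≡36, 19^{16}≡23. Then 19^{18} = 19^{16+2} ≡ 23 × 26 ≡ 62 (mod 67)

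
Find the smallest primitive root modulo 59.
g = 2. Powers: [2, 4, 8, 16, 32, 5, 10, 20, 40, ...] generates all 58 non-zero residues.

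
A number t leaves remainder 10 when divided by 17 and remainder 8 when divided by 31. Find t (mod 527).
M = 17 × 31 = 527. M₁ = 31, y₁ ≡ 11 (mod 17). M₂ = 17, y₂ ≡ 11 (mod 31). t = 10×31×11 + 8×17×11 ≡ 163 (mod 527)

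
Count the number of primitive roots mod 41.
Number of primitive roots mod 41 = φ(p-1) = φ(40) = 16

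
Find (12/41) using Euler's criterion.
(12/41) = 12^{20} mod 41 = -1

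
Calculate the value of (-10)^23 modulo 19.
Using Fermat: (-10)^{18} ≡ 1 mod 19. 23 ≡ 5 mod 18. So (-10)^{23} ≡ (-10)^{5} ≡ 16 mod 19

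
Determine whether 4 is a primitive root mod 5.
4^{2} ≡ 1 (mod 5) and 2 < 4, so ord_5(4) = 2 ≠ 4 and 4 is not a primitive root.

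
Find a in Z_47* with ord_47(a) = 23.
2 has order 23 mod 47 since 2^{23} ≡ 1 (mod 47) and no smaller power works.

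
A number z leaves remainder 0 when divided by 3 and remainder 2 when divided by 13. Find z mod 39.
M = 3 × 13 = 39. M₁ = 13, y₁ ≡ 1 mod 3. M₂ = 3, y₂ ≡ 9 mod 13. z = 0×13×1 + 2×3×9 ≡ 15 mod 39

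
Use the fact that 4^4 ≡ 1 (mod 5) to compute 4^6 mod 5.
By Fermat: 4^{4} ≡ 1 (mod 5). So 4^{6} = 4^{4} · 4^{2} ≡ 4^{2} ≡ 1 (mod 5)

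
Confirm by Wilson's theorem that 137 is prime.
(136)! mod 137 = 136. Since this equals -1 (mod 137), Wilson confirms 137 is prime.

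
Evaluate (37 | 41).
(37/41) = 37^{20} mod 41 = 1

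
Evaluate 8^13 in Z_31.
By repeated squaring (mod 31): 8^{1}≡8, 8^{2}≡2, 8^{4}≡4, 8^{8}≡16. Then 8^{13} = 8^{8+4+1} ≡ 16 × 4 × 8 ≡ 16 (mod 31)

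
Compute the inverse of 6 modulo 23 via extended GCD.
Extended GCD: 6(4) + 23(-1) = 1. So 6^(-1) ≡ 4 mod 23. Verify: 6 × 4 = 24 ≡ 1 mod 23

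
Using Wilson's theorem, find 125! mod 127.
(126)! = (125)! × (126) ≡ -1 (mod 127). So (125)! ≡ -1 × (126)^(-1) ≡ (-1)×(-1) = 1 (mod 127)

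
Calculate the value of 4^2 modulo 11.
4^{2} = 16 ≡ 5 (mod 11)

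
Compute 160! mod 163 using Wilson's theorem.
(162)! = (160)! × (161) × (162) ≡ -1 mod 163. So (160)! ≡ -1 × [(162)(161)]^(-1) ≡ 81 mod 163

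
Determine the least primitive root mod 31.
g = 3. For each prime q|30: 3^{15}≡30, 3^{10}≡25, 3^{6}≡16, none ≡ 1, so ord_31(3) = 30 and 3 is a primitive root.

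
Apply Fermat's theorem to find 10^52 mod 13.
By Fermat: 10^{12} ≡ 1 mod 13. 52 = 4×12 + 4. So 10^{52} ≡ 10^{4} ≡ 3 mod 13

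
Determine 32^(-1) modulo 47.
Since 47 is prime, by Fermat 32^(-1) ≡ 32^{45} ≡ 25 mod 47. Verify: 32 × 25 = 800 ≡ 1 mod 47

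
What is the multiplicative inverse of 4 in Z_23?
Since 23 is prime, by Fermat 4^(-1) ≡ 4^{21} ≡ 6 mod 23. Verify: 4 × 6 = 24 ≡ 1 mod 23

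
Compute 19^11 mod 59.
By repeated squaring (mod 59): 19^{1}≡19, 19^{2}≡7, 19^{4}≡49, 19^{8}≡41. Then 19^{11} = 19^{8+2+1} ≡ 41 × 7 × 19 ≡ 25 (mod 59)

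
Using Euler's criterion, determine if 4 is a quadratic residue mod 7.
By Euler's criterion: 4^{3} ≡ 1 (mod 7). Since this equals 1, 4 is a QR.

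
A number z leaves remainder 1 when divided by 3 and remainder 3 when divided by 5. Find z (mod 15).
M = 3 × 5 = 15. M₁ = 5, y₁ ≡ 2 (mod 3). M₂ = 3, y₂ ≡ 2 (mod 5). z = 1×5×2 + 3×3×2 ≡ 13 (mod 15)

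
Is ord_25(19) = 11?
Powers of 19 mod 25: 19^1≡19, 19^2≡11, 19^3≡9, 19^4≡21, 19^5≡24, 19^6≡6, 19^7≡14, 19^8≡16, 19^9≡4, 19^10≡1. Already 19^10≡1, so the order is 10 < 11. No, the actual order is 10.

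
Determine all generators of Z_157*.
There are φ(156) = 48 primitive roots mod 157: {5, 6, 15, 18, 20, 21, 24, 26, 34, 38, 43, 53, 55, 60, 61, 62, 63, 66, 69, 70, 72, 73, 74, 77, 80, 83, 84, 85, 87, 88, 91, 94, 95, 96, 97, 102, 104, 114, 119, 123, 131, 133, 136, 137, 139, 142, 151, 152}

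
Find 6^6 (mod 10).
By repeated squaring (mod 10): 6^{1}≡6, 6^{2}≡6, 6^{4}≡6. Then 6^{6} = 6^{4+2} ≡ 6 × 6 ≡ 6 (mod 10)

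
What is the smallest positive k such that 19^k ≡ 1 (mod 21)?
Powers of 19 mod 21: 19^1≡19, 19^2≡4, 19^3≡13, 19^4≡16, 19^5≡10, 19^6≡1. So the order of 19 is 6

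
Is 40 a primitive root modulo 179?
ord_179(40) divides 178. For each prime q|178: 40^{89}≡178, 40^{2}≡168, none ≡ 1. So 40 has order 178 and is a primitive root mod 179.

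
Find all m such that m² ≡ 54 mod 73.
The square roots of 54 mod 73 are 45 and 28. Verify: 45² = 2025 ≡ 54 mod 73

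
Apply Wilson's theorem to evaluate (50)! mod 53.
(52)! = (50)! × (51) × (52) ≡ -1 mod 53. So (50)! ≡ -1 × [(52)(51)]^(-1) ≡ 26 mod 53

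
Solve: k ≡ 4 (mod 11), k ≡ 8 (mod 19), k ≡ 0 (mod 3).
M = 11 × 19 × 3 = 627. M₁ = 57, y₁ ≡ 6 (mod 11). M₂ = 33, y₂ ≡ 15 (mod 19). M₃ = 209, y₃ ≡ 2 (mod 3). k = 4×57×6 + 8×33×15 + 0×209×2 ≡ 312 (mod 627)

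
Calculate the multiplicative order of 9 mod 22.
Powers of 9 mod 22: 9^1≡9, 9^2≡15, 9^3≡3, 9^4≡5, 9^5≡1. ord_22(9) = 5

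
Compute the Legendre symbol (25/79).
(25/79) = 25^{39} mod 79 = 1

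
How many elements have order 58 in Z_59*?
There are φ(59-1) = φ(58) = 28 primitive roots modulo 59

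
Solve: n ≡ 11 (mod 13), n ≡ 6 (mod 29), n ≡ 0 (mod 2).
M = 13 × 29 × 2 = 754. M₁ = 58, y₁ ≡ 11 (mod 13). M₂ = 26, y₂ ≡ 19 (mod 29). M₃ = 377, y₃ ≡ 1 (mod 2). n = 11×58×11 + 6×26×19 + 0×377×1 ≡ 180 (mod 754)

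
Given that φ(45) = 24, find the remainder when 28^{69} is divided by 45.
By Euler: 28^{24} ≡ 1 mod 45 since gcd(28, 45) = 1. 69 = 2×24 + 21. So 28^{69} ≡ 28^{21} ≡ 28 mod 45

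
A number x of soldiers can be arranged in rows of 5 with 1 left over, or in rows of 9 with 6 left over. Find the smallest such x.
M = 5 × 9 = 45. M₁ = 9, y₁ ≡ 4 mod 5. M₂ = 5, y₂ ≡ 2 mod 9. x = 1×9×4 + 6×5×2 ≡ 6 mod 45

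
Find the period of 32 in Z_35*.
Powers of 32 mod 35: 32^1≡32, 32^2≡9, 32^3≡8, 32^4≡11, 32^5≡2, 32^6≡29, 32^7≡18, 32^8≡16, 32^9≡22, 32^10≡4, 32^11≡23, 32^12≡1. So the order of 32 is 12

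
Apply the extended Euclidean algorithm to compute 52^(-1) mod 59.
Extended GCD: 52(-17) + 59(15) = 1. So 52^(-1) ≡ -17 ≡ 42 mod 59. Verify: 52 × 42 = 2184 ≡ 1 mod 59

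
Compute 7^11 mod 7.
By repeated squaring (mod 7): 7^{1}≡0, 7^{2}≡0, 7^{4}≡0, 7^{8}≡0. Then 7^{11} = 7^{8+2+1} ≡ 0 × 0 × 0 ≡ 0 (mod 7)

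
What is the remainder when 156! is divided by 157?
By Wilson's theorem, (156)! ≡ -1 ≡ 156 (mod 157)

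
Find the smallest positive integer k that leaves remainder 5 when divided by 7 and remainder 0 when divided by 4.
M = 7 × 4 = 28. M₁ = 4, y₁ ≡ 2 (mod 7). M₂ = 7, y₂ ≡ 3 (mod 4). k = 5×4×2 + 0×7×3 ≡ 12 (mod 28)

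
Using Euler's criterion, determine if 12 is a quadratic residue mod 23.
By Euler's criterion: 12^{11} ≡ 1 mod 23. Since this equals 1, 12 is a QR.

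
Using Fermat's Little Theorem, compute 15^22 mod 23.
By Fermat's Little Theorem, 15^{22} ≡ 1 mod 23 since 23 is prime and gcd(15, 23) = 1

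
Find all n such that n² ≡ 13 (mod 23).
The square roots of 13 mod 23 are 6 and 17. Verify: 6² = 36 ≡ 13 (mod 23)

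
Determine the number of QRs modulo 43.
Exactly half the non-zero residues mod a prime are QRs: (43-1)/2 = 21.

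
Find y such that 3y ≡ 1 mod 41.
Since 41 is prime, by Fermat 3^(-1) ≡ 3^{39} ≡ 14 mod 41. Verify: 3 × 14 = 42 ≡ 1 mod 41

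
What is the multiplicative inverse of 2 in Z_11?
Since 11 is prime, by Fermat 2^(-1) ≡ 2^{9} ≡ 6 mod 11. Verify: 2 × 6 = 12 ≡ 1 mod 11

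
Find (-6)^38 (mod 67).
By repeated squaring (mod 67): (-6)^{1}≡61, (-6)^{2}≡36, (-6)^{4}≡23, (-6)^{8}≡60, (-6)^{16}≡49, (-6)^{32}≡56. Then (-6)^{38} = (-6)^{32+4+2} ≡ 56 × 23 × 36 ≡ 4 (mod 67)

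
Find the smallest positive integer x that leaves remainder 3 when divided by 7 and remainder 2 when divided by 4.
M = 7 × 4 = 28. M₁ = 4, y₁ ≡ 2 mod 7. M₂ = 7, y₂ ≡ 3 mod 4. x = 3×4×2 + 2×7×3 ≡ 10 mod 28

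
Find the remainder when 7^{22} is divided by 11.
By Fermat: 7^{10} ≡ 1 mod 11. 22 = 2×10 + 2. So 7^{22} ≡ 7^{2} ≡ 5 mod 11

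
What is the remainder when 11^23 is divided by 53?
By repeated squaring mod 53: 11^{1}≡11, 11^{2}≡15, 11^{4}≡13, 11^{8}≡10, 11^{16}≡47. Then 11^{23} = 11^{16+4+2+1} ≡ 47 × 13 × 15 × 11 ≡ 9 mod 53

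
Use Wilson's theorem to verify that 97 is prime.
(96)! mod 97 = 96. Since this equals -1 (mod 97), Wilson confirms 97 is prime.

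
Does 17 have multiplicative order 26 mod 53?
Powers of 17 mod 53: 17^1≡17, 17^2≡24, 17^3≡37, 17^4≡46, 17^5≡40, 17^6≡44, 17^7≡6, 17^8≡49, 17^9≡38, 17^10≡10, 17^11≡11, 17^12≡28, 17^13≡52, 17^14≡36, 17^15≡29, 17^16≡16, 17^17≡7, 17^18≡13, 17^19≡9, 17^20≡47, 17^21≡4, 17^22≡15, 17^23≡43, 17^24≡42, 17^25≡25, 17^26≡1. First k with 17^k≡1 is k=26. Yes, ord_53(17) = 26.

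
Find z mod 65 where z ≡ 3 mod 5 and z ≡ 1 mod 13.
M = 5 × 13 = 65. M₁ = 13, y₁ ≡ 2 mod 5. M₂ = 5, y₂ ≡ 8 mod 13. z = 3×13×2 + 1×5×8 ≡ 53 mod 65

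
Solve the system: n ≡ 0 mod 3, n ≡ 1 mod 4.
M = 3 × 4 = 12. M₁ = 4, y₁ ≡ 1 mod 3. M₂ = 3, y₂ ≡ 3 mod 4. n = 0×4×1 + 1×3×3 ≡ 9 mod 12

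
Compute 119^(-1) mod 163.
Since 163 is prime, by Fermat 119^(-1) ≡ 119^{161} ≡ 100 mod 163. Verify: 119 × 100 = 11900 ≡ 1 mod 163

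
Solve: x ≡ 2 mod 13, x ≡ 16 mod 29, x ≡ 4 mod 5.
M = 13 × 29 × 5 = 1885. M₁ = 145, y₁ ≡ 7 mod 13. M₂ = 65, y₂ ≡ 25 mod 29. M₃ = 377, y₃ ≡ 3 mod 5. x = 2×145×7 + 16×65×25 + 4×377×3 ≡ 509 mod 1885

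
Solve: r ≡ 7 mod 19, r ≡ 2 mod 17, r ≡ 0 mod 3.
M = 19 × 17 × 3 = 969. M₁ = 51, y₁ ≡ 3 mod 19. M₂ = 57, y₂ ≡ 3 mod 17. M₃ = 323, y₃ ≡ 2 mod 3. r = 7×51×3 + 2×57×3 + 0×323×2 ≡ 444 mod 969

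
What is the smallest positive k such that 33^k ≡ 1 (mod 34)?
Powers of 33 mod 34: 33^1≡33, 33^2≡1. So the order of 33 is 2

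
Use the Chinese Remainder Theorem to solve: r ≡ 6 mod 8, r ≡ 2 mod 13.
M = 8 × 13 = 104. M₁ = 13, y₁ ≡ 5 mod 8. M₂ = 8, y₂ ≡ 5 mod 13. r = 6×13×5 + 2×8×5 ≡ 54 mod 104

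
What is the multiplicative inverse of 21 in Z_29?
Since 29 is prime, by Fermat 21^(-1) ≡ 21^{27} ≡ 18 mod 29. Verify: 21 × 18 = 378 ≡ 1 mod 29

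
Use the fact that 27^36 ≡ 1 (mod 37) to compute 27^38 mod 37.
By Fermat: 27^{36} ≡ 1 (mod 37). So 27^{38} = 27^{36} · 27^{2} ≡ 27^{2} ≡ 26 (mod 37)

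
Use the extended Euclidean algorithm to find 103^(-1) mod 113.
Extended GCD: 103(-34) + 113(31) = 1. So 103^(-1) ≡ -34 ≡ 79 (mod 113). Verify: 103 × 79 = 8137 ≡ 1 (mod 113)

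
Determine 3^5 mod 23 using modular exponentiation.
By repeated squaring (mod 23): 3^{1}≡3, 3^{2}≡9, 3^{4}≡12. Then 3^{5} = 3^{4+1} ≡ 12 × 3 ≡ 13 (mod 23)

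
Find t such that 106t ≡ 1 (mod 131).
Since 131 is prime, by Fermat 106^(-1) ≡ 106^{129} ≡ 110 (mod 131). Verify: 106 × 110 = 11660 ≡ 1 (mod 131)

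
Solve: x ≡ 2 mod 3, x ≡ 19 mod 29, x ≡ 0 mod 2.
M = 3 × 29 × 2 = 174. M₁ = 58, y₁ ≡ 1 mod 3. M₂ = 6, y₂ ≡ 5 mod 29. M₃ = 87, y₃ ≡ 1 mod 2. x = 2×58×1 + 19×6×5 + 0×87×1 ≡ 164 mod 174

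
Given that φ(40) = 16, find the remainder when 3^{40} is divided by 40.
By Euler: 3^{16} ≡ 1 mod 40 since gcd(3, 40) = 1. 40 = 2×16 + 8. So 3^{40} ≡ 3^{8} ≡ 1 mod 40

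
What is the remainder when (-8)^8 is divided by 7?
Using Fermat: (-8)^{6} ≡ 1 (mod 7). 8 ≡ 2 (mod 6). So (-8)^{8} ≡ (-8)^{2} ≡ 1 (mod 7)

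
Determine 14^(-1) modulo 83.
Since 83 is prime, by Fermat 14^(-1) ≡ 14^{81} ≡ 6 mod 83. Verify: 14 × 6 = 84 ≡ 1 mod 83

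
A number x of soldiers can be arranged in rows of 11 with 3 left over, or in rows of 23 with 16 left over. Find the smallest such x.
M = 11 × 23 = 253. M₁ = 23, y₁ ≡ 1 (mod 11). M₂ = 11, y₂ ≡ 21 (mod 23). x = 3×23×1 + 16×11×21 ≡ 223 (mod 253)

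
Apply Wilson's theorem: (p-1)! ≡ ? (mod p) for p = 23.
By Wilson's theorem, (22)! ≡ -1 ≡ 22 (mod 23)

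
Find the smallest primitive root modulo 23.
g = 5. For each prime q|22: 5^{11}≡22, 5^{2}≡2, none ≡ 1, so ord_23(5) = 22 and 5 is a primitive root.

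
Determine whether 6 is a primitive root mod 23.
6^{11} ≡ 1 mod 23 and 11 < 22, so ord_23(6) = 11 ≠ 22 and 6 is not a primitive root.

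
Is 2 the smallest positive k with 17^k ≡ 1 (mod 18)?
Powers of 17 mod 18: 17^1≡17, 17^2≡1. First k with 17^k≡1 is k=2. Yes, ord_18(17) = 2.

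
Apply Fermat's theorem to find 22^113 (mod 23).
By Fermat: 22^{22} ≡ 1 (mod 23). 113 = 5×22 + 3. So 22^{113} ≡ 22^{3} ≡ 22 (mod 23)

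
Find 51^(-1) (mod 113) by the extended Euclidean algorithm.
Extended GCD: 51(-31) + 113(14) = 1. So 51^(-1) ≡ -31 ≡ 82 (mod 113). Verify: 51 × 82 = 4182 ≡ 1 (mod 113)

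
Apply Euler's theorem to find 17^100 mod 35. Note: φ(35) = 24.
By Euler: 17^{24} ≡ 1 mod 35 since gcd(17, 35) = 1. 100 = 4×24 + 4. So 17^{100} ≡ 17^{4} ≡ 11 mod 35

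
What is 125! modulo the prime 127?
(126)! = (125)! × (126) ≡ -1 mod 127. So (125)! ≡ -1 × (126)^(-1) ≡ (-1)×(-1) = 1 mod 127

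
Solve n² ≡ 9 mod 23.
The square roots of 9 mod 23 are 3 and 20. Verify: 3² = 9 ≡ 9 mod 23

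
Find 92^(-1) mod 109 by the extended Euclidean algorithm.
Extended GCD: 92(32) + 109(-27) = 1. So 92^(-1) ≡ 32 mod 109. Verify: 92 × 32 = 2944 ≡ 1 mod 109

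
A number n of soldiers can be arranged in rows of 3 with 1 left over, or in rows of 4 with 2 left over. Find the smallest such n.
M = 3 × 4 = 12. M₁ = 4, y₁ ≡ 1 mod 3. M₂ = 3, y₂ ≡ 3 mod 4. n = 1×4×1 + 2×3×3 ≡ 10 mod 12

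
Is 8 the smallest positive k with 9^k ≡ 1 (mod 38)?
Powers of 9 mod 38: 9^1≡9, 9^2≡5, 9^3≡7, 9^4≡25, 9^5≡35, 9^6≡11, 9^7≡23, 9^8≡17, 9^9≡1. 9^8≡17≢1, so ord ≠ 8. No, the actual order is 9.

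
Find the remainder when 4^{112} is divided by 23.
By Fermat: 4^{22} ≡ 1 mod 23. 112 = 5×22 + 2. So 4^{112} ≡ 4^{2} ≡ 16 mod 23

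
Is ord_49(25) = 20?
Powers of 25 mod 49: 25^1≡25, 25^2≡37, 25^3≡43, 25^4≡46, 25^5≡23, 25^6≡36, 25^7≡18, 25^8≡9, 25^9≡29, 25^10≡39, 25^11≡44, 25^12≡22, 25^13≡11, 25^14≡30, 25^15≡15, 25^16≡32, 25^17≡16, 25^18≡8, 25^19≡4, 25^20≡2, 25^21≡1. 25^20≡2≢1, so ord ≠ 20. No, the actual order is 21.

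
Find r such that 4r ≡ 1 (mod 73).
Since 73 is prime, by Fermat 4^(-1) ≡ 4^{71} ≡ 55 (mod 73). Verify: 4 × 55 = 220 ≡ 1 (mod 73)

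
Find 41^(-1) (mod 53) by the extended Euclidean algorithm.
Extended GCD: 41(22) + 53(-17) = 1. So 41^(-1) ≡ 22 (mod 53). Verify: 41 × 22 = 902 ≡ 1 (mod 53)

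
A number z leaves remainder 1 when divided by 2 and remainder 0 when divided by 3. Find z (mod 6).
M = 2 × 3 = 6. M₁ = 3, y₁ ≡ 1 (mod 2). M₂ = 2, y₂ ≡ 2 (mod 3). z = 1×3×1 + 0×2×2 ≡ 3 (mod 6)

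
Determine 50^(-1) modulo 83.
Since 83 is prime, by Fermat 50^(-1) ≡ 50^{81} ≡ 5 (mod 83). Verify: 50 × 5 = 250 ≡ 1 (mod 83)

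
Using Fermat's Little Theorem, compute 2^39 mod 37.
By Fermat: 2^{36} ≡ 1 (mod 37). So 2^{39} = 2^{36} · 2^{3} ≡ 2^{3} ≡ 8 (mod 37)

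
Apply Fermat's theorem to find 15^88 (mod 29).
By Fermat: 15^{28} ≡ 1 (mod 29). 88 = 3×28 + 4. So 15^{88} ≡ 15^{4} ≡ 20 (mod 29)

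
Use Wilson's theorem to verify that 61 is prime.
(60)! mod 61 = 60. Since this equals -1 mod 61, Wilson confirms 61 is prime.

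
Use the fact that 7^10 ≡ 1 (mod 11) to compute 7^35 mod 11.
By Fermat: 7^{10} ≡ 1 (mod 11). 35 = 3×10 + 5. So 7^{35} ≡ 7^{5} ≡ 10 (mod 11)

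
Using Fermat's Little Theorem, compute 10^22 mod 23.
By Fermat's Little Theorem, 10^{22} ≡ 1 mod 23 since 23 is prime and gcd(10, 23) = 1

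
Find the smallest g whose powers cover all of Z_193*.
g = 5. Powers: [5, 25, 125, 46, 37, 185, ...] generates all 192 non-zero residues.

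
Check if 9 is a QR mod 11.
By Euler's criterion: 9^{5} ≡ 1 (mod 11). Since this equals 1, 9 is a QR.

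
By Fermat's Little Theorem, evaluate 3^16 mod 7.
By Fermat: 3^{6} ≡ 1 (mod 7). 16 = 2×6 + 4. So 3^{16} ≡ 3^{4} ≡ 4 (mod 7)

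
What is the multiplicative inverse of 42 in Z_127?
Since 127 is prime, by Fermat 42^(-1) ≡ 42^{125} ≡ 124 (mod 127). Verify: 42 × 124 = 5208 ≡ 1 (mod 127)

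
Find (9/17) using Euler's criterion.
(9/17) = 9^{8} mod 17 = 1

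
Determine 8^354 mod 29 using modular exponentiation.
Using Fermat: 8^{28} ≡ 1 mod 29. 354 ≡ 18 mod 28. So 8^{354} ≡ 8^{18} ≡ 22 mod 29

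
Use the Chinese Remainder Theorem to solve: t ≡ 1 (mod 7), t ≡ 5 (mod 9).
M = 7 × 9 = 63. M₁ = 9, y₁ ≡ 4 (mod 7). M₂ = 7, y₂ ≡ 4 (mod 9). t = 1×9×4 + 5×7×4 ≡ 50 (mod 63)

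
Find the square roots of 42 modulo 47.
The square roots of 42 mod 47 are 18 and 29. Verify: 18² = 324 ≡ 42 mod 47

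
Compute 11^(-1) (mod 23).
Since 23 is prime, by Fermat 11^(-1) ≡ 11^{21} ≡ 21 (mod 23). Verify: 11 × 21 = 231 ≡ 1 (mod 23)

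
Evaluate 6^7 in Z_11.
By repeated squaring (mod 11): 6^{1}≡6, 6^{2}≡3, 6^{4}≡9. Then 6^{7} = 6^{4+2+1} ≡ 9 × 3 × 6 ≡ 8 (mod 11)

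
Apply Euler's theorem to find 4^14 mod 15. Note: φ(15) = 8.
By Euler: 4^{8} ≡ 1 mod 15 since gcd(4, 15) = 1. 14 = 1×8 + 6. So 4^{14} ≡ 4^{6} ≡ 1 mod 15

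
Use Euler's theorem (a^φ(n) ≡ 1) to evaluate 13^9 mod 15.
By Euler: 13^{8} ≡ 1 (mod 15) since gcd(13, 15) = 1. 9 = 1×8 + 1. So 13^{9} ≡ 13^{1} ≡ 13 (mod 15)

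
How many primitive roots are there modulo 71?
There are φ(71-1) = φ(70) = 24 primitive roots modulo 71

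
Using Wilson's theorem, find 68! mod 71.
(70)! = (68)! × (69) × (70) ≡ -1 (mod 71). So (68)! ≡ -1 × [(70)(69)]^(-1) ≡ 35 (mod 71)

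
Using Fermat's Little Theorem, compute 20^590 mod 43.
By Fermat: 20^{42} ≡ 1 (mod 43). 590 ≡ 2 (mod 42). So 20^{590} ≡ 20^{2} ≡ 13 (mod 43)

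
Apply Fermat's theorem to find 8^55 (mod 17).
By Fermat: 8^{16} ≡ 1 (mod 17). 55 = 3×16 + 7. So 8^{55} ≡ 8^{7} ≡ 15 (mod 17)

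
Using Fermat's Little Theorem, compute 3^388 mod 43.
By Fermat: 3^{42} ≡ 1 (mod 43). 388 ≡ 10 (mod 42). So 3^{388} ≡ 3^{10} ≡ 10 (mod 43)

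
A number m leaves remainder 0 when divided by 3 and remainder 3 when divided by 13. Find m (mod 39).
M = 3 × 13 = 39. M₁ = 13, y₁ ≡ 1 (mod 3). M₂ = 3, y₂ ≡ 9 (mod 13). m = 0×13×1 + 3×3×9 ≡ 3 (mod 39)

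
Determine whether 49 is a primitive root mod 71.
49^{35} ≡ 1 (mod 71) and 35 < 70, so ord_71(49) = 35 ≠ 70 and 49 is not a primitive root.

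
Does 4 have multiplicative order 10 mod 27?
Powers of 4 mod 27: 4^1≡4, 4^2≡16, 4^3≡10, 4^4≡13, 4^5≡25, 4^6≡19, 4^7≡22, 4^8≡7, 4^9≡1. Already 4^9≡1, so the order is 9 < 10. No, the actual order is 9.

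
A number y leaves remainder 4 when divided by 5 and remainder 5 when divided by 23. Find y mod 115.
M = 5 × 23 = 115. M₁ = 23, y₁ ≡ 2 mod 5. M₂ = 5, y₂ ≡ 14 mod 23. y = 4×23×2 + 5×5×14 ≡ 74 mod 115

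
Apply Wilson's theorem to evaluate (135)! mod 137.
(136)! = (135)! × (136) ≡ -1 (mod 137). So (135)! ≡ -1 × (136)^(-1) ≡ (-1)×(-1) = 1 (mod 137)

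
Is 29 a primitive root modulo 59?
29^{29} ≡ 1 (mod 59) and 29 < 58, so ord_59(29) = 29 ≠ 58 and 29 is not a primitive root.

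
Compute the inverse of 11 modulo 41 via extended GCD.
Extended GCD: 11(15) + 41(-4) = 1. So 11^(-1) ≡ 15 mod 41. Verify: 11 × 15 = 165 ≡ 1 mod 41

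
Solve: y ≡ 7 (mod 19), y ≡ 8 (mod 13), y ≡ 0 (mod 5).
M = 19 × 13 × 5 = 1235. M₁ = 65, y₁ ≡ 12 (mod 19). M₂ = 95, y₂ ≡ 10 (mod 13). M₃ = 247, y₃ ≡ 3 (mod 5). y = 7×65×12 + 8×95×10 + 0×247×3 ≡ 710 (mod 1235)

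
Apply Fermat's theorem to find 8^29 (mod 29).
By Fermat: 8^{28} ≡ 1 (mod 29). So 8^{29} = 8^{28} · 8^{1} ≡ 8^{1} ≡ 8 (mod 29)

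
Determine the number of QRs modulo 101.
For prime 101, there are (p-1)/2 = (101-1)/2 = 50 quadratic residues (excluding 0).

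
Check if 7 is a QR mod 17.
By Euler's criterion: 7^{8} ≡ 16 (mod 17). Since this equals -1 (≡ 16), 7 is not a QR.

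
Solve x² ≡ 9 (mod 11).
The square roots of 9 mod 11 are 3 and 8. Verify: 3² = 9 ≡ 9 (mod 11)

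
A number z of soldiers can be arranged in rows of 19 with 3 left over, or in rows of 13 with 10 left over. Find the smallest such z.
M = 19 × 13 = 247. M₁ = 13, y₁ ≡ 3 mod 19. M₂ = 19, y₂ ≡ 11 mod 13. z = 3×13×3 + 10×19×11 ≡ 231 mod 247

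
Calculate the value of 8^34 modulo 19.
Using Fermat: 8^{18} ≡ 1 mod 19. 34 ≡ 16 mod 18. So 8^{34} ≡ 8^{16} ≡ 11 mod 19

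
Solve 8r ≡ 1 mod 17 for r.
Since 17 is prime, by Fermat 8^(-1) ≡ 8^{15} ≡ 15 mod 17. Verify: 8 × 15 = 120 ≡ 1 mod 17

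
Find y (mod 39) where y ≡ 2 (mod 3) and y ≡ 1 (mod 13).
M = 3 × 13 = 39. M₁ = 13, y₁ ≡ 1 (mod 3). M₂ = 3, y₂ ≡ 9 (mod 13). y = 2×13×1 + 1×3×9 ≡ 14 (mod 39)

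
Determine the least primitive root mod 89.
g = 3. For each prime q|88: 3^{44}≡88, 3^{8}≡64, none ≡ 1, so ord_89(3) = 88 and 3 is a primitive root.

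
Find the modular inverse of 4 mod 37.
Since 37 is prime, by Fermat 4^(-1) ≡ 4^{35} ≡ 28 (mod 37). Verify: 4 × 28 = 112 ≡ 1 (mod 37)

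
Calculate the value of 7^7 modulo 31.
By repeated squaring mod 31: 7^{1}≡7, 7^{2}≡18, 7^{4}≡14. Then 7^{7} = 7^{4+2+1} ≡ 14 × 18 × 7 ≡ 28 mod 31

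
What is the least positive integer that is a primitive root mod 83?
g = 2. For each prime q|82: 2^{41}≡82, 2^{2}≡4, none ≡ 1, so ord_83(2) = 82 and 2 is a primitive root.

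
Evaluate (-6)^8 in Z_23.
By repeated squaring (mod 23): (-6)^{1}≡17, (-6)^{2}≡13, (-6)^{4}≡8, (-6)^{8}≡18. So (-6)^{8} ≡ 18 (mod 23)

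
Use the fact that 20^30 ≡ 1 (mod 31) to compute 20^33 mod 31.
By Fermat: 20^{30} ≡ 1 (mod 31). So 20^{33} = 20^{30} · 20^{3} ≡ 20^{3} ≡ 2 (mod 31)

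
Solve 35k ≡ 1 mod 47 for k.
Since 47 is prime, by Fermat 35^(-1) ≡ 35^{45} ≡ 43 mod 47. Verify: 35 × 43 = 1505 ≡ 1 mod 47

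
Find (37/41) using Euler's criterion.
(37/41) = 37^{20} mod 41 = 1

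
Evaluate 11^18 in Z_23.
By repeated squaring mod 23: 11^{1}≡11, 11^{2}≡6, 11^{4}≡13, 11^{8}≡8, 11^{16}≡18. Then 11^{18} = 11^{16+2} ≡ 18 × 6 ≡ 16 mod 23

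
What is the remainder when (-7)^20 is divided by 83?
By repeated squaring mod 83: (-7)^{1}≡76, (-7)^{2}≡49, (-7)^{4}≡77, (-7)^{8}≡36, (-7)^{16}≡51. Then (-7)^{20} = (-7)^{16+4} ≡ 51 × 77 ≡ 26 mod 83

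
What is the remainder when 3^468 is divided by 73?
Using Fermat: 3^{72} ≡ 1 (mod 73). 468 ≡ 36 (mod 72). So 3^{468} ≡ 3^{36} ≡ 1 (mod 73)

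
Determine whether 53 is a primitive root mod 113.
53^{28} ≡ 1 mod 113 and 28 < 112, so ord_113(53) = 28 ≠ 112 and 53 is not a primitive root.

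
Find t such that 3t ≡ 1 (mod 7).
Since 7 is prime, by Fermat 3^(-1) ≡ 3^{5} ≡ 5 (mod 7). Verify: 3 × 5 = 15 ≡ 1 (mod 7)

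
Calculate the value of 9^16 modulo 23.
By repeated squaring (mod 23): 9^{1}≡9, 9^{2}≡12, 9^{4}≡6, 9^{8}≡13, 9^{16}≡8. So 9^{16} ≡ 8 (mod 23)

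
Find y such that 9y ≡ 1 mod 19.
Since 19 is prime, by Fermat 9^(-1) ≡ 9^{17} ≡ 17 mod 19. Verify: 9 × 17 = 153 ≡ 1 mod 19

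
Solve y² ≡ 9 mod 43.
The square roots of 9 mod 43 are 40 and 3. Verify: 40² = 1600 ≡ 9 mod 43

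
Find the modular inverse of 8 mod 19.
Since 19 is prime, by Fermat 8^(-1) ≡ 8^{17} ≡ 12 (mod 19). Verify: 8 × 12 = 96 ≡ 1 (mod 19)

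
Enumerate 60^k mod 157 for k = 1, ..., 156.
60^1, 60^2, ..., 60^{156} mod 157: [60, 146, 125, 121, 38, 82, 53, 40, 45, 31, 133, 130, 107, 140, 79, 30, 73, 141, 139, 19, 41, 105, 20, 101, 94, 145, 65, 132, 70, 118, 15, 115, 149, 148, 88, 99, 131, 10, 129, 47, 151, 111, 66, 35, 59, 86, 136, 153, 74, 44, 128, 144, 5, 143, 102, 154, 134, 33, 96, 108, 43, 68, 155, 37, 22, 64, 72, 81, 150, 51, 77, 67, 95, 48, 54, 100, 34, 156, 97, 11, 32, 36, 119, 75, 104, 117, 112, 126, 24, 27, 50, 17, 78, 127, 84, 16, 18, 138, 116, 52, 137, 56, 63, 12, 92, 25, 87, 39, 142, 42, 8, 9, 69, 58, 26, 147, 28, 110, 6, 46, 91, 122, 98, 71, 21, 4, 83, 113, 29, 13, 152, 14, 55, 3, 23, 124, 61, 49, 114, 89, 2, 120, 135, 93, 85, 76, 7, 106, 80, 90, 62, 109, 103, 57, 123, 1]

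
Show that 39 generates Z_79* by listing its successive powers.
39^1, 39^2, ..., 39^{78} mod 79: [39, 20, 69, 5, 37, 21, 29, 25, 27, 26, 66, 46, 56, 51, 14, 72, 43, 18, 70, 44, 57, 11, 34, 62, 48, 55, 12, 73, 3, 38, 60, 49, 15, 32, 63, 8, 75, 2, 78, 40, 59, 10, 74, 42, 58, 50, 54, 52, 53, 13, 33, 23, 28, 65, 7, 36, 61, 9, 35, 22, 68, 45, 17, 31, 24, 67, 6, 76, 41, 19, 30, 64, 47, 16, 71, 4, 77, 1]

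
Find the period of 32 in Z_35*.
Powers of 32 mod 35: 32^1≡32, 32^2≡9, 32^3≡8, 32^4≡11, 32^5≡2, 32^6≡29, 32^7≡18, 32^8≡16, 32^9≡22, 32^10≡4, 32^11≡23, 32^12≡1. Order = 12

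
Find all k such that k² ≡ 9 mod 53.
The square roots of 9 mod 53 are 50 and 3. Verify: 50² = 2500 ≡ 9 mod 53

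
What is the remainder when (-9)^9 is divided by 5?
Using Fermat: (-9)^{4} ≡ 1 (mod 5). 9 ≡ 1 (mod 4). So (-9)^{9} ≡ (-9)^{1} ≡ 1 (mod 5)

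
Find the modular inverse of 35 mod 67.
Since 67 is prime, by Fermat 35^(-1) ≡ 35^{65} ≡ 23 (mod 67). Verify: 35 × 23 = 805 ≡ 1 (mod 67)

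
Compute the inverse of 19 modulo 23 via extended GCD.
Extended GCD: 19(-6) + 23(5) = 1. So 19^(-1) ≡ -6 ≡ 17 (mod 23). Verify: 19 × 17 = 323 ≡ 1 (mod 23)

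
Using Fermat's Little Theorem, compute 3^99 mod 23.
By Fermat: 3^{22} ≡ 1 (mod 23). 99 = 4×22 + 11. So 3^{99} ≡ 3^{11} ≡ 1 (mod 23)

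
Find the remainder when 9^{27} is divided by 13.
By Fermat: 9^{12} ≡ 1 mod 13. 27 = 2×12 + 3. So 9^{27} ≡ 9^{3} ≡ 1 mod 13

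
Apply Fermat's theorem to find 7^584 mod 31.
By Fermat: 7^{30} ≡ 1 mod 31. 584 ≡ 14 mod 30. So 7^{584} ≡ 7^{14} ≡ 9 mod 31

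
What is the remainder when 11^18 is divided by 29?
By repeated squaring (mod 29): 11^{1}≡11, 11^{2}≡5, 11^{4}≡25, 11^{8}≡16, 11^{16}≡24. Then 11^{18} = 11^{16+2} ≡ 24 × 5 ≡ 4 (mod 29)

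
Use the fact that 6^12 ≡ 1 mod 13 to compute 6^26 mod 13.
By Fermat: 6^{12} ≡ 1 mod 13. 26 = 2×12 + 2. So 6^{26} ≡ 6^{2} ≡ 10 mod 13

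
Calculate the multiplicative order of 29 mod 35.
Powers of 29 mod 35: 29^1≡29, 29^2≡1. So the order of 29 is 2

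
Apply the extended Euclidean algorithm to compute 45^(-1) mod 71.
Extended GCD: 45(30) + 71(-19) = 1. So 45^(-1) ≡ 30 (mod 71). Verify: 45 × 30 = 1350 ≡ 1 (mod 71)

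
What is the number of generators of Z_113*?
There are φ(113-1) = φ(112) = 48 primitive roots modulo 113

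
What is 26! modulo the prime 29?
(28)! = (26)! × (27) × (28) ≡ -1 (mod 29). So (26)! ≡ -1 × [(28)(27)]^(-1) ≡ 14 (mod 29)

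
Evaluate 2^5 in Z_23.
By repeated squaring mod 23: 2^{1}≡2, 2^{2}≡4, 2^{4}≡16. Then 2^{5} = 2^{4+1} ≡ 16 × 2 ≡ 9 mod 23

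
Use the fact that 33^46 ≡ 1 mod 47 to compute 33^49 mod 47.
By Fermat: 33^{46} ≡ 1 mod 47. So 33^{49} = 33^{46} · 33^{3} ≡ 33^{3} ≡ 29 mod 47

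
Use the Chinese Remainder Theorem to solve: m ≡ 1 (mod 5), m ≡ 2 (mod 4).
M = 5 × 4 = 20. M₁ = 4, y₁ ≡ 4 (mod 5). M₂ = 5, y₂ ≡ 1 (mod 4). m = 1×4×4 + 2×5×1 ≡ 6 (mod 20)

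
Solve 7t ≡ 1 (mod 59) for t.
Since 59 is prime, by Fermat 7^(-1) ≡ 7^{57} ≡ 17 (mod 59). Verify: 7 × 17 = 119 ≡ 1 (mod 59)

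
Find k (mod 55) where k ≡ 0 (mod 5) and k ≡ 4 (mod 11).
M = 5 × 11 = 55. M₁ = 11, y₁ ≡ 1 (mod 5). M₂ = 5, y₂ ≡ 9 (mod 11). k = 0×11×1 + 4×5×9 ≡ 15 (mod 55)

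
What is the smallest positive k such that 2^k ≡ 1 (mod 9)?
Powers of 2 mod 9: 2^1≡2, 2^2≡4, 2^3≡8, 2^4≡7, 2^5≡5, 2^6≡1. ord_9(2) = 6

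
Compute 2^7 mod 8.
By repeated squaring mod 8: 2^{1}≡2, 2^{2}≡4, 2^{4}≡0. Then 2^{7} = 2^{4+2+1} ≡ 0 × 4 × 2 ≡ 0 mod 8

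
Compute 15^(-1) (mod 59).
Since 59 is prime, by Fermat 15^(-1) ≡ 15^{57} ≡ 4 (mod 59). Verify: 15 × 4 = 60 ≡ 1 (mod 59)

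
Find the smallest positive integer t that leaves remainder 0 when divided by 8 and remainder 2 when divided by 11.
M = 8 × 11 = 88. M₁ = 11, y₁ ≡ 3 (mod 8). M₂ = 8, y₂ ≡ 7 (mod 11). t = 0×11×3 + 2×8×7 ≡ 24 (mod 88)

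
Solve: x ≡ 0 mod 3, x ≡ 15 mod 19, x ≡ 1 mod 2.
M = 3 × 19 × 2 = 114. M₁ = 38, y₁ ≡ 2 mod 3. M₂ = 6, y₂ ≡ 16 mod 19. M₃ = 57, y₃ ≡ 1 mod 2. x = 0×38×2 + 15×6×16 + 1×57×1 ≡ 15 mod 114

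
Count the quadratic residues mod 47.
For prime 47, there are (p-1)/2 = (47-1)/2 = 23 quadratic residues (excluding 0).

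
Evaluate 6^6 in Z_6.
By repeated squaring (mod 6): 6^{1}≡0, 6^{2}≡0, 6^{4}≡0. Then 6^{6} = 6^{4+2} ≡ 0 × 0 ≡ 0 (mod 6)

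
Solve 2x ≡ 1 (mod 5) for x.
Since 5 is prime, by Fermat 2^(-1) ≡ 2^{3} ≡ 3 (mod 5). Verify: 2 × 3 = 6 ≡ 1 (mod 5)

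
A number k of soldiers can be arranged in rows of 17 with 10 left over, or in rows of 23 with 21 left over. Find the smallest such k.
M = 17 × 23 = 391. M₁ = 23, y₁ ≡ 3 mod 17. M₂ = 17, y₂ ≡ 19 mod 23. k = 10×23×3 + 21×17×19 ≡ 44 mod 391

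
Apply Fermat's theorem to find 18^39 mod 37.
By Fermat: 18^{36} ≡ 1 mod 37. So 18^{39} = 18^{36} · 18^{3} ≡ 18^{3} ≡ 23 mod 37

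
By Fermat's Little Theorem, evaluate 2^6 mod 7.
By Fermat's Little Theorem, 2^{6} ≡ 1 (mod 7) since 7 is prime and gcd(2, 7) = 1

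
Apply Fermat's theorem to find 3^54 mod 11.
By Fermat: 3^{10} ≡ 1 mod 11. 54 = 5×10 + 4. So 3^{54} ≡ 3^{4} ≡ 4 mod 11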